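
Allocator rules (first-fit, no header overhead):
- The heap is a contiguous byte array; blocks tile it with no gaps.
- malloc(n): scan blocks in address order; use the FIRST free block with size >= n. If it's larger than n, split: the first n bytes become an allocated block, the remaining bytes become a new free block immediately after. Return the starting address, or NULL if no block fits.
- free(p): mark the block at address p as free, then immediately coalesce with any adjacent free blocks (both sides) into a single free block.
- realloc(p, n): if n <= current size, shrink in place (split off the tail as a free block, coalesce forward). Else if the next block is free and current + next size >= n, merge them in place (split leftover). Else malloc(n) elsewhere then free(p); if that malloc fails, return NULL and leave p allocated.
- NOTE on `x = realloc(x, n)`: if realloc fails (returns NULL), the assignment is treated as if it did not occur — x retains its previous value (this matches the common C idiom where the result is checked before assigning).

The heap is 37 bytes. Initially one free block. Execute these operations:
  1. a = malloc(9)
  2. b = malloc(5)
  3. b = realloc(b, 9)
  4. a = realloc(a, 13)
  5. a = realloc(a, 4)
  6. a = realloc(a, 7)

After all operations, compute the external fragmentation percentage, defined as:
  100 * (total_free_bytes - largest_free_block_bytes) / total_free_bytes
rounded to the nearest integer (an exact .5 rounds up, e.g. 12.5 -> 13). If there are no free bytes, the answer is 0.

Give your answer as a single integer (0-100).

Answer: 43

Derivation:
Op 1: a = malloc(9) -> a = 0; heap: [0-8 ALLOC][9-36 FREE]
Op 2: b = malloc(5) -> b = 9; heap: [0-8 ALLOC][9-13 ALLOC][14-36 FREE]
Op 3: b = realloc(b, 9) -> b = 9; heap: [0-8 ALLOC][9-17 ALLOC][18-36 FREE]
Op 4: a = realloc(a, 13) -> a = 18; heap: [0-8 FREE][9-17 ALLOC][18-30 ALLOC][31-36 FREE]
Op 5: a = realloc(a, 4) -> a = 18; heap: [0-8 FREE][9-17 ALLOC][18-21 ALLOC][22-36 FREE]
Op 6: a = realloc(a, 7) -> a = 18; heap: [0-8 FREE][9-17 ALLOC][18-24 ALLOC][25-36 FREE]
Free blocks: [9 12] total_free=21 largest=12 -> 100*(21-12)/21 = 900/21 ≈ 42.857 -> rounds to 43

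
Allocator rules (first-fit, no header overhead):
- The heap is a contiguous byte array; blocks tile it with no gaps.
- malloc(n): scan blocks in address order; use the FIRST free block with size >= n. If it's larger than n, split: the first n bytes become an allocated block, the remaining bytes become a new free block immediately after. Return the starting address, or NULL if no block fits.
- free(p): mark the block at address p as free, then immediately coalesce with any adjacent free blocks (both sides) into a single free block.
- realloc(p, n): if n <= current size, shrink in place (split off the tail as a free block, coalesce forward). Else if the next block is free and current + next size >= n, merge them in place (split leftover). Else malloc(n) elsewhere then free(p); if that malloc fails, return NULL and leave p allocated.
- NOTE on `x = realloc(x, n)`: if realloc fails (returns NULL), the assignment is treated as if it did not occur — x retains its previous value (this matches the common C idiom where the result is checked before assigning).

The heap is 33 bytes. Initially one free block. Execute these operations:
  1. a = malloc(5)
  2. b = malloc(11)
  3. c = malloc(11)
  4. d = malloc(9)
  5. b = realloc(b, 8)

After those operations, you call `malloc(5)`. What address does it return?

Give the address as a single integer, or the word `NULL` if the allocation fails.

Answer: 27

Derivation:
Op 1: a = malloc(5) -> a = 0; heap: [0-4 ALLOC][5-32 FREE]
Op 2: b = malloc(11) -> b = 5; heap: [0-4 ALLOC][5-15 ALLOC][16-32 FREE]
Op 3: c = malloc(11) -> c = 16; heap: [0-4 ALLOC][5-15 ALLOC][16-26 ALLOC][27-32 FREE]
Op 4: d = malloc(9) -> d = NULL; heap: [0-4 ALLOC][5-15 ALLOC][16-26 ALLOC][27-32 FREE]
Op 5: b = realloc(b, 8) -> b = 5; heap: [0-4 ALLOC][5-12 ALLOC][13-15 FREE][16-26 ALLOC][27-32 FREE]
malloc(5): first-fit scan over [0-4 ALLOC][5-12 ALLOC][13-15 FREE][16-26 ALLOC][27-32 FREE] -> 27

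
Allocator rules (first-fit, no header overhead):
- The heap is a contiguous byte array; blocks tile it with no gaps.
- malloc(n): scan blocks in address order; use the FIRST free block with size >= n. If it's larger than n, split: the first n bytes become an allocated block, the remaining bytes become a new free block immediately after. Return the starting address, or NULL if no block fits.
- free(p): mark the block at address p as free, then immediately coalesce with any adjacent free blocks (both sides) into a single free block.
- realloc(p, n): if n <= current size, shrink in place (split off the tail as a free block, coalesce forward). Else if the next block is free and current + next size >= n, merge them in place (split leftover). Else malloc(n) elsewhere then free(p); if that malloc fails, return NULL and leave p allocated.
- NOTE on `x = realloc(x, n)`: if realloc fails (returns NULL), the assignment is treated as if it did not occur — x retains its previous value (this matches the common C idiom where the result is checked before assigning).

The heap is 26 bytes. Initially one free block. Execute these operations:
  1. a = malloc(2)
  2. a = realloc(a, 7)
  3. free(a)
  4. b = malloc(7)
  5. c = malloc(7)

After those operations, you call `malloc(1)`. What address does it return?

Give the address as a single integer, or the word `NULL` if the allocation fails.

Answer: 14

Derivation:
Op 1: a = malloc(2) -> a = 0; heap: [0-1 ALLOC][2-25 FREE]
Op 2: a = realloc(a, 7) -> a = 0; heap: [0-6 ALLOC][7-25 FREE]
Op 3: free(a) -> (freed a); heap: [0-25 FREE]
Op 4: b = malloc(7) -> b = 0; heap: [0-6 ALLOC][7-25 FREE]
Op 5: c = malloc(7) -> c = 7; heap: [0-6 ALLOC][7-13 ALLOC][14-25 FREE]
malloc(1): first-fit scan over [0-6 ALLOC][7-13 ALLOC][14-25 FREE] -> 14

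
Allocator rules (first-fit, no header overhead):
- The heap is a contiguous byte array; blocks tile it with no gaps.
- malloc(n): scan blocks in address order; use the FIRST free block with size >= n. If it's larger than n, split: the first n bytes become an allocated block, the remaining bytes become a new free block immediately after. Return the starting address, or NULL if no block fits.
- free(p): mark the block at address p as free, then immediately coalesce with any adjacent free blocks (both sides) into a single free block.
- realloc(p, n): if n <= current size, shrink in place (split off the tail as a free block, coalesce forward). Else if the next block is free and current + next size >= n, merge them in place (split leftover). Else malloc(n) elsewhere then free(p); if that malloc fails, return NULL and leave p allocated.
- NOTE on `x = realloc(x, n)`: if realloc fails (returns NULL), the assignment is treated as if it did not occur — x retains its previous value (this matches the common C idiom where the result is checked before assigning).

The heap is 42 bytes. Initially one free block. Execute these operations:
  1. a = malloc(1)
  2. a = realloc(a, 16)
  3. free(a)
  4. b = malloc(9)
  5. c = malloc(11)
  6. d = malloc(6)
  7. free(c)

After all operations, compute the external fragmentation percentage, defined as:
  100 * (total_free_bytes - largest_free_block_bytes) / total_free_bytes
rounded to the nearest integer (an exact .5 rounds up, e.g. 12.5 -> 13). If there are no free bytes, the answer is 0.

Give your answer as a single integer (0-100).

Answer: 41

Derivation:
Op 1: a = malloc(1) -> a = 0; heap: [0-0 ALLOC][1-41 FREE]
Op 2: a = realloc(a, 16) -> a = 0; heap: [0-15 ALLOC][16-41 FREE]
Op 3: free(a) -> (freed a); heap: [0-41 FREE]
Op 4: b = malloc(9) -> b = 0; heap: [0-8 ALLOC][9-41 FREE]
Op 5: c = malloc(11) -> c = 9; heap: [0-8 ALLOC][9-19 ALLOC][20-41 FREE]
Op 6: d = malloc(6) -> d = 20; heap: [0-8 ALLOC][9-19 ALLOC][20-25 ALLOC][26-41 FREE]
Op 7: free(c) -> (freed c); heap: [0-8 ALLOC][9-19 FREE][20-25 ALLOC][26-41 FREE]
Free blocks: [11 16] total_free=27 largest=16 -> 100*(27-16)/27 = 1100/27 ≈ 40.741 -> rounds to 41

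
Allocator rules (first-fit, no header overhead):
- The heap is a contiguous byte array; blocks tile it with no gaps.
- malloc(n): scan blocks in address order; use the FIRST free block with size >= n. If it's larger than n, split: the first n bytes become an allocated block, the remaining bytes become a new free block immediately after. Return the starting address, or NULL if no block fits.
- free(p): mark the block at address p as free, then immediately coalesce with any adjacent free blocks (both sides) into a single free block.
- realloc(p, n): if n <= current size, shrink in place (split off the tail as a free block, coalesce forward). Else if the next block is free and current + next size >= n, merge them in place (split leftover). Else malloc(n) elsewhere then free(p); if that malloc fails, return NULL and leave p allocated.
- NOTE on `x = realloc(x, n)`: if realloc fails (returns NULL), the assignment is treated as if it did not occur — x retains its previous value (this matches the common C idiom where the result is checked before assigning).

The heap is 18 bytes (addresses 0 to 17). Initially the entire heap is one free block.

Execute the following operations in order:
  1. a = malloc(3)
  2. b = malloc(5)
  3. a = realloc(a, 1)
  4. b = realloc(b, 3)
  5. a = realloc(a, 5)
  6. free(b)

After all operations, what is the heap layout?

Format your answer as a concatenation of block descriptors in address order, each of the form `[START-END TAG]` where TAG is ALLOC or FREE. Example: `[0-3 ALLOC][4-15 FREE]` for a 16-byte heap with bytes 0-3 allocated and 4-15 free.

Op 1: a = malloc(3) -> a = 0; heap: [0-2 ALLOC][3-17 FREE]
Op 2: b = malloc(5) -> b = 3; heap: [0-2 ALLOC][3-7 ALLOC][8-17 FREE]
Op 3: a = realloc(a, 1) -> a = 0; heap: [0-0 ALLOC][1-2 FREE][3-7 ALLOC][8-17 FREE]
Op 4: b = realloc(b, 3) -> b = 3; heap: [0-0 ALLOC][1-2 FREE][3-5 ALLOC][6-17 FREE]
Op 5: a = realloc(a, 5) -> a = 6; heap: [0-2 FREE][3-5 ALLOC][6-10 ALLOC][11-17 FREE]
Op 6: free(b) -> (freed b); heap: [0-5 FREE][6-10 ALLOC][11-17 FREE]

Answer: [0-5 FREE][6-10 ALLOC][11-17 FREE]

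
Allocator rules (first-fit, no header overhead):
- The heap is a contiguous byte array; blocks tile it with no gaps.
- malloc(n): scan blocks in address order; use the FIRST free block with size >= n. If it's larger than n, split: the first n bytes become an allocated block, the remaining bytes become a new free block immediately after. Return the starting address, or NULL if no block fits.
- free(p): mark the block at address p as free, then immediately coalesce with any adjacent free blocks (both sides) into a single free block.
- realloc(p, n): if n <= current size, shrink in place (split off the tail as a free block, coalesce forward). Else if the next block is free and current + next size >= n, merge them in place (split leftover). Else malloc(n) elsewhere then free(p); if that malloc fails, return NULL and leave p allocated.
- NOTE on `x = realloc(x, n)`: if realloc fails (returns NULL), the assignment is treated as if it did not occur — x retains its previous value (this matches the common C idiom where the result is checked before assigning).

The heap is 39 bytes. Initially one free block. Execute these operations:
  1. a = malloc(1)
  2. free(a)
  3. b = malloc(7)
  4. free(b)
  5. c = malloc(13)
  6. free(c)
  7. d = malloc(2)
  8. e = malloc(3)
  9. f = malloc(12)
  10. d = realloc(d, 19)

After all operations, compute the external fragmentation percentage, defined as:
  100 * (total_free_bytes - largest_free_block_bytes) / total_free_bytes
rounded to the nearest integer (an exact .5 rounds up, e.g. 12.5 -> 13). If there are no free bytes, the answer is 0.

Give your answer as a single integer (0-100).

Answer: 40

Derivation:
Op 1: a = malloc(1) -> a = 0; heap: [0-0 ALLOC][1-38 FREE]
Op 2: free(a) -> (freed a); heap: [0-38 FREE]
Op 3: b = malloc(7) -> b = 0; heap: [0-6 ALLOC][7-38 FREE]
Op 4: free(b) -> (freed b); heap: [0-38 FREE]
Op 5: c = malloc(13) -> c = 0; heap: [0-12 ALLOC][13-38 FREE]
Op 6: free(c) -> (freed c); heap: [0-38 FREE]
Op 7: d = malloc(2) -> d = 0; heap: [0-1 ALLOC][2-38 FREE]
Op 8: e = malloc(3) -> e = 2; heap: [0-1 ALLOC][2-4 ALLOC][5-38 FREE]
Op 9: f = malloc(12) -> f = 5; heap: [0-1 ALLOC][2-4 ALLOC][5-16 ALLOC][17-38 FREE]
Op 10: d = realloc(d, 19) -> d = 17; heap: [0-1 FREE][2-4 ALLOC][5-16 ALLOC][17-35 ALLOC][36-38 FREE]
Free blocks: [2 3] total_free=5 largest=3 -> 100*(5-3)/5 = 200/5 = 40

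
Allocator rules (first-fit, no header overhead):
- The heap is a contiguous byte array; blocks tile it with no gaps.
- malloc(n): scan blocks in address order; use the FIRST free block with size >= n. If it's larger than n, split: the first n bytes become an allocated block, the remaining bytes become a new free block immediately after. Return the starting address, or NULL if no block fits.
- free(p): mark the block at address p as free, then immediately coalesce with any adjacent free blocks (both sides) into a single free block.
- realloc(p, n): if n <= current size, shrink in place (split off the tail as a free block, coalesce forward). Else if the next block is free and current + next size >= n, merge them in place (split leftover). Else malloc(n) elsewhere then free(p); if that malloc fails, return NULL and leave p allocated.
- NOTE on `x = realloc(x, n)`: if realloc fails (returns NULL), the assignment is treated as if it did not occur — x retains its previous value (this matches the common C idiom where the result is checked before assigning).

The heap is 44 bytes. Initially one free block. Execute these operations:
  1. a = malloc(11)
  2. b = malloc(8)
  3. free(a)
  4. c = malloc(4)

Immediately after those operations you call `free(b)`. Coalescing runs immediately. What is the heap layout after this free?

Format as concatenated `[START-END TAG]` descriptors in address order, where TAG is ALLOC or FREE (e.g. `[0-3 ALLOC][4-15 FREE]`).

Op 1: a = malloc(11) -> a = 0; heap: [0-10 ALLOC][11-43 FREE]
Op 2: b = malloc(8) -> b = 11; heap: [0-10 ALLOC][11-18 ALLOC][19-43 FREE]
Op 3: free(a) -> (freed a); heap: [0-10 FREE][11-18 ALLOC][19-43 FREE]
Op 4: c = malloc(4) -> c = 0; heap: [0-3 ALLOC][4-10 FREE][11-18 ALLOC][19-43 FREE]
free(b): b = 11 -> block [11-18 ALLOC]; mark free, coalesce with adjacent free neighbors -> [0-3 ALLOC][4-43 FREE]

Answer: [0-3 ALLOC][4-43 FREE]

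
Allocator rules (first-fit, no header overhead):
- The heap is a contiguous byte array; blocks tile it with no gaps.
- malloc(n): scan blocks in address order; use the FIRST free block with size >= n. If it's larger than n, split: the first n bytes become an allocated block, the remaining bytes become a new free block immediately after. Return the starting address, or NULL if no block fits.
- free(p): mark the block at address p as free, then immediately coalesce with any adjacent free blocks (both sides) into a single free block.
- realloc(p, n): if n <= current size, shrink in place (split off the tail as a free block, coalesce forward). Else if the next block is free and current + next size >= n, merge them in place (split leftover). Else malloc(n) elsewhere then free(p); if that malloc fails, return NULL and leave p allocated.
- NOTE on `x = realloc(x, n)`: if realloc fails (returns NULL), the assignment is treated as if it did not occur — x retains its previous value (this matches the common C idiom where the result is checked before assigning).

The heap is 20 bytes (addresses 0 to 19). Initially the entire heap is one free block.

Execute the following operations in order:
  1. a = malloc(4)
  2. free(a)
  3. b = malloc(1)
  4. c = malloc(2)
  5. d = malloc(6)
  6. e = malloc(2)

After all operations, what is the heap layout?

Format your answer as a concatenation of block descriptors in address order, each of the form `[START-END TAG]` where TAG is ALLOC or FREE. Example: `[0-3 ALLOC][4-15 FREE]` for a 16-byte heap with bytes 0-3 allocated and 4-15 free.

Op 1: a = malloc(4) -> a = 0; heap: [0-3 ALLOC][4-19 FREE]
Op 2: free(a) -> (freed a); heap: [0-19 FREE]
Op 3: b = malloc(1) -> b = 0; heap: [0-0 ALLOC][1-19 FREE]
Op 4: c = malloc(2) -> c = 1; heap: [0-0 ALLOC][1-2 ALLOC][3-19 FREE]
Op 5: d = malloc(6) -> d = 3; heap: [0-0 ALLOC][1-2 ALLOC][3-8 ALLOC][9-19 FREE]
Op 6: e = malloc(2) -> e = 9; heap: [0-0 ALLOC][1-2 ALLOC][3-8 ALLOC][9-10 ALLOC][11-19 FREE]

Answer: [0-0 ALLOC][1-2 ALLOC][3-8 ALLOC][9-10 ALLOC][11-19 FREE]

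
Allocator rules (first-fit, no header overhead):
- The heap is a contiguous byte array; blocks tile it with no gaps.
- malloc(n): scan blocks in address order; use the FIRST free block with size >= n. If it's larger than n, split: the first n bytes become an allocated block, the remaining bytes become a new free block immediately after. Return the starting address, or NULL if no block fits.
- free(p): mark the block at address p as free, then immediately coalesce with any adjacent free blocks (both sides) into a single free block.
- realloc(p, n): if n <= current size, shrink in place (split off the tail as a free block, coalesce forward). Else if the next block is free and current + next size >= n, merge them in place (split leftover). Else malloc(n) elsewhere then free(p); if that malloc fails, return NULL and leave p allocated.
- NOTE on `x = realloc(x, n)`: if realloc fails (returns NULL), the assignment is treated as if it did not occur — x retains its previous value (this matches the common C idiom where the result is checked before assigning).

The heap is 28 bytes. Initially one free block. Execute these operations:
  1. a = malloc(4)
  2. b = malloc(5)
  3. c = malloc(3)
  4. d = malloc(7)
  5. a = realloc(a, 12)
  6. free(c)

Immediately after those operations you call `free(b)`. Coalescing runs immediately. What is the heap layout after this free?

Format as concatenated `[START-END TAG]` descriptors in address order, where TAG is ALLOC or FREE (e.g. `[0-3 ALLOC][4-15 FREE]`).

Op 1: a = malloc(4) -> a = 0; heap: [0-3 ALLOC][4-27 FREE]
Op 2: b = malloc(5) -> b = 4; heap: [0-3 ALLOC][4-8 ALLOC][9-27 FREE]
Op 3: c = malloc(3) -> c = 9; heap: [0-3 ALLOC][4-8 ALLOC][9-11 ALLOC][12-27 FREE]
Op 4: d = malloc(7) -> d = 12; heap: [0-3 ALLOC][4-8 ALLOC][9-11 ALLOC][12-18 ALLOC][19-27 FREE]
Op 5: a = realloc(a, 12) -> NULL (a unchanged); heap: [0-3 ALLOC][4-8 ALLOC][9-11 ALLOC][12-18 ALLOC][19-27 FREE]
Op 6: free(c) -> (freed c); heap: [0-3 ALLOC][4-8 ALLOC][9-11 FREE][12-18 ALLOC][19-27 FREE]
free(b): b = 4 -> block [4-8 ALLOC]; mark free, coalesce with adjacent free neighbors -> [0-3 ALLOC][4-11 FREE][12-18 ALLOC][19-27 FREE]

Answer: [0-3 ALLOC][4-11 FREE][12-18 ALLOC][19-27 FREE]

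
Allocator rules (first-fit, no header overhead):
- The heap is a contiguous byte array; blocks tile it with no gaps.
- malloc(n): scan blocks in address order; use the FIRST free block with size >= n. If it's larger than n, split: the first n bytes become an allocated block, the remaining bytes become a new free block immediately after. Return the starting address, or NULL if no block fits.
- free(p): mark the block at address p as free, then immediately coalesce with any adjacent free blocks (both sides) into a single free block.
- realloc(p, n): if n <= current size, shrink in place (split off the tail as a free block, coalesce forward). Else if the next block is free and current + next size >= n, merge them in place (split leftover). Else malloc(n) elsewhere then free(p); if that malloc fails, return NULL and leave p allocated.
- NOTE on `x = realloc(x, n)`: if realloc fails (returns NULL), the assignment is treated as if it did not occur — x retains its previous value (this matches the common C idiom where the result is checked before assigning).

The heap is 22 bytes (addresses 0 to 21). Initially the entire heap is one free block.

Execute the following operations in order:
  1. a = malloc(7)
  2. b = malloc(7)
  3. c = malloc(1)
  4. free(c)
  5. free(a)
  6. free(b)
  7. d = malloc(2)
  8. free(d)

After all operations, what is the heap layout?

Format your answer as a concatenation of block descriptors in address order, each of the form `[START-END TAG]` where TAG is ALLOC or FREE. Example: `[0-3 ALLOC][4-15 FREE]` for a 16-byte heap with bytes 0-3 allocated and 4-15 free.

Op 1: a = malloc(7) -> a = 0; heap: [0-6 ALLOC][7-21 FREE]
Op 2: b = malloc(7) -> b = 7; heap: [0-6 ALLOC][7-13 ALLOC][14-21 FREE]
Op 3: c = malloc(1) -> c = 14; heap: [0-6 ALLOC][7-13 ALLOC][14-14 ALLOC][15-21 FREE]
Op 4: free(c) -> (freed c); heap: [0-6 ALLOC][7-13 ALLOC][14-21 FREE]
Op 5: free(a) -> (freed a); heap: [0-6 FREE][7-13 ALLOC][14-21 FREE]
Op 6: free(b) -> (freed b); heap: [0-21 FREE]
Op 7: d = malloc(2) -> d = 0; heap: [0-1 ALLOC][2-21 FREE]
Op 8: free(d) -> (freed d); heap: [0-21 FREE]

Answer: [0-21 FREE]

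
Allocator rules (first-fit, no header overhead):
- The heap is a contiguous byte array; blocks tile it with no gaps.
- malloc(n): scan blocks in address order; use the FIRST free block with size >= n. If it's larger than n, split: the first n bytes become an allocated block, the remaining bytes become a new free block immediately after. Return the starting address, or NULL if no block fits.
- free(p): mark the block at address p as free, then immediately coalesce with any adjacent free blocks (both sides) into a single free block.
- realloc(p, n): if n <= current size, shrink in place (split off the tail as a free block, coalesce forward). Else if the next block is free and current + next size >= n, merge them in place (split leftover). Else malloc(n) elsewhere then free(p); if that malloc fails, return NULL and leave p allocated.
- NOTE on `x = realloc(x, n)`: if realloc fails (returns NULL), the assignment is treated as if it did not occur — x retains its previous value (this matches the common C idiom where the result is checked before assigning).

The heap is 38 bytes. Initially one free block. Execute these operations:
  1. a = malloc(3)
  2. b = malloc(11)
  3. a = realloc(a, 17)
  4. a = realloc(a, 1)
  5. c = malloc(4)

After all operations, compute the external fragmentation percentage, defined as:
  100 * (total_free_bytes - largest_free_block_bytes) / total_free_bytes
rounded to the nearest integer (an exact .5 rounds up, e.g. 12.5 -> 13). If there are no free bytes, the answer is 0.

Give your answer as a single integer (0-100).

Op 1: a = malloc(3) -> a = 0; heap: [0-2 ALLOC][3-37 FREE]
Op 2: b = malloc(11) -> b = 3; heap: [0-2 ALLOC][3-13 ALLOC][14-37 FREE]
Op 3: a = realloc(a, 17) -> a = 14; heap: [0-2 FREE][3-13 ALLOC][14-30 ALLOC][31-37 FREE]
Op 4: a = realloc(a, 1) -> a = 14; heap: [0-2 FREE][3-13 ALLOC][14-14 ALLOC][15-37 FREE]
Op 5: c = malloc(4) -> c = 15; heap: [0-2 FREE][3-13 ALLOC][14-14 ALLOC][15-18 ALLOC][19-37 FREE]
Free blocks: [3 19] total_free=22 largest=19 -> 100*(22-19)/22 = 300/22 ≈ 13.636 -> rounds to 14

Answer: 14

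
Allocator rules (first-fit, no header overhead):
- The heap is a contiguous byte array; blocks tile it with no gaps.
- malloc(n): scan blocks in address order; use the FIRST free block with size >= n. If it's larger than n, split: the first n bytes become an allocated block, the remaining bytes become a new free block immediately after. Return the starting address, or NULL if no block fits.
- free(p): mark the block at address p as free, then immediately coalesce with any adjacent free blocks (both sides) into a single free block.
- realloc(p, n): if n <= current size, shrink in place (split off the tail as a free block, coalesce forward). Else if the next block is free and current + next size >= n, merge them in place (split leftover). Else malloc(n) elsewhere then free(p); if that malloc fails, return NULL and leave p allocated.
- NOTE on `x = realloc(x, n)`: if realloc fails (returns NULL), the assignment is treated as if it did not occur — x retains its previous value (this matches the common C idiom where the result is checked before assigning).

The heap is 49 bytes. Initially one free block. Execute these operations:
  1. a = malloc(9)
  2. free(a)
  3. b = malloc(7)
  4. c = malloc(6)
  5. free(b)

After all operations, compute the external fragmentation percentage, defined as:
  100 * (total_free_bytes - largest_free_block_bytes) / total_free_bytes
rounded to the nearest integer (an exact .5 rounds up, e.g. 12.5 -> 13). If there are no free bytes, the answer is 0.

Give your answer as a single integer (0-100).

Op 1: a = malloc(9) -> a = 0; heap: [0-8 ALLOC][9-48 FREE]
Op 2: free(a) -> (freed a); heap: [0-48 FREE]
Op 3: b = malloc(7) -> b = 0; heap: [0-6 ALLOC][7-48 FREE]
Op 4: c = malloc(6) -> c = 7; heap: [0-6 ALLOC][7-12 ALLOC][13-48 FREE]
Op 5: free(b) -> (freed b); heap: [0-6 FREE][7-12 ALLOC][13-48 FREE]
Free blocks: [7 36] total_free=43 largest=36 -> 100*(43-36)/43 = 700/43 ≈ 16.279 -> rounds to 16

Answer: 16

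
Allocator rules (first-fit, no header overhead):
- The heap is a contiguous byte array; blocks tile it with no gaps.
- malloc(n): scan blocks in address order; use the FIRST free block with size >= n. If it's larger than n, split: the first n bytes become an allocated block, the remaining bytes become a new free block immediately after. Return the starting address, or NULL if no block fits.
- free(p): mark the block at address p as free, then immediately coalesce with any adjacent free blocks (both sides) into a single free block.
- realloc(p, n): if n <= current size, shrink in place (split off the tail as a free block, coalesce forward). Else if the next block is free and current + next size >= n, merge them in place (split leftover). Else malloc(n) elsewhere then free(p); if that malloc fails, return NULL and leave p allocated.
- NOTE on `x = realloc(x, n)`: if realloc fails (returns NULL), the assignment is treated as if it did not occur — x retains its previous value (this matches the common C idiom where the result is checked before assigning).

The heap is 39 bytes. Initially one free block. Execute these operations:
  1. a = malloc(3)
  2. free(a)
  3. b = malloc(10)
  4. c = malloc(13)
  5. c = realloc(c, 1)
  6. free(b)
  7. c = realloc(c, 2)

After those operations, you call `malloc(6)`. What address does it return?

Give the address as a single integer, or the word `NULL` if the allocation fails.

Answer: 0

Derivation:
Op 1: a = malloc(3) -> a = 0; heap: [0-2 ALLOC][3-38 FREE]
Op 2: free(a) -> (freed a); heap: [0-38 FREE]
Op 3: b = malloc(10) -> b = 0; heap: [0-9 ALLOC][10-38 FREE]
Op 4: c = malloc(13) -> c = 10; heap: [0-9 ALLOC][10-22 ALLOC][23-38 FREE]
Op 5: c = realloc(c, 1) -> c = 10; heap: [0-9 ALLOC][10-10 ALLOC][11-38 FREE]
Op 6: free(b) -> (freed b); heap: [0-9 FREE][10-10 ALLOC][11-38 FREE]
Op 7: c = realloc(c, 2) -> c = 10; heap: [0-9 FREE][10-11 ALLOC][12-38 FREE]
malloc(6): first-fit scan over [0-9 FREE][10-11 ALLOC][12-38 FREE] -> 0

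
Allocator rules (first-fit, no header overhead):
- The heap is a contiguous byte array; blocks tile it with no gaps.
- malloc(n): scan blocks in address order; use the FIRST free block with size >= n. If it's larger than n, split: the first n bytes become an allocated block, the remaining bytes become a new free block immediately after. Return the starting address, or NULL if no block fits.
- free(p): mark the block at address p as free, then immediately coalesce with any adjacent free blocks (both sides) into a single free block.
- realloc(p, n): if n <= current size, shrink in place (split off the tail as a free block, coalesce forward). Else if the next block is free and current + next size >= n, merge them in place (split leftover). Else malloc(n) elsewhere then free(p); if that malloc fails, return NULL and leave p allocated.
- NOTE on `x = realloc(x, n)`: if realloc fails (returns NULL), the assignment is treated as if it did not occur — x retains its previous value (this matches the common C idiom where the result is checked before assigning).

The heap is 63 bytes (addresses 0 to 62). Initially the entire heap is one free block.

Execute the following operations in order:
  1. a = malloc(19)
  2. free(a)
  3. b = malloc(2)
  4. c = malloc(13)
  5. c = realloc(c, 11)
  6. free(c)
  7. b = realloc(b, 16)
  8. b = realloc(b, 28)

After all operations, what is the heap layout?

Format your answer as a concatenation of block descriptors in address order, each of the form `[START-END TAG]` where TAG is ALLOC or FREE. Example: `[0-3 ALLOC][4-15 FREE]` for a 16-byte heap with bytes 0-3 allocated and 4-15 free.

Answer: [0-27 ALLOC][28-62 FREE]

Derivation:
Op 1: a = malloc(19) -> a = 0; heap: [0-18 ALLOC][19-62 FREE]
Op 2: free(a) -> (freed a); heap: [0-62 FREE]
Op 3: b = malloc(2) -> b = 0; heap: [0-1 ALLOC][2-62 FREE]
Op 4: c = malloc(13) -> c = 2; heap: [0-1 ALLOC][2-14 ALLOC][15-62 FREE]
Op 5: c = realloc(c, 11) -> c = 2; heap: [0-1 ALLOC][2-12 ALLOC][13-62 FREE]
Op 6: free(c) -> (freed c); heap: [0-1 ALLOC][2-62 FREE]
Op 7: b = realloc(b, 16) -> b = 0; heap: [0-15 ALLOC][16-62 FREE]
Op 8: b = realloc(b, 28) -> b = 0; heap: [0-27 ALLOC][28-62 FREE]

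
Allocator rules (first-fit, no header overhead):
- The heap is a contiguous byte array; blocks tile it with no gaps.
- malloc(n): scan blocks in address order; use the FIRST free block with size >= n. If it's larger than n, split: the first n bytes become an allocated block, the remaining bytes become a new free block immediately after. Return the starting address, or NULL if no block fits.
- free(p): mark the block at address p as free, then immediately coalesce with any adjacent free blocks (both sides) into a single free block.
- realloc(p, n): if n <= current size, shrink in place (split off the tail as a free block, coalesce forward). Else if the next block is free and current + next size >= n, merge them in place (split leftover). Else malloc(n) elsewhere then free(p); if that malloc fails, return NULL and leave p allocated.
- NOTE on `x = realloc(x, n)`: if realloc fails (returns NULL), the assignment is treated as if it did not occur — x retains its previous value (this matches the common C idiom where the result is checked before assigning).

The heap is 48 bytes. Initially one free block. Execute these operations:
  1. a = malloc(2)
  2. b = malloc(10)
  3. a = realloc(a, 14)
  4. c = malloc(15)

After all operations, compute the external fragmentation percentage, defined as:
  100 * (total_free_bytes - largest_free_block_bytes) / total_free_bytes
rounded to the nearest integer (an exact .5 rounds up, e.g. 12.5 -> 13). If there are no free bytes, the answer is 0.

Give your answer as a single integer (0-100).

Op 1: a = malloc(2) -> a = 0; heap: [0-1 ALLOC][2-47 FREE]
Op 2: b = malloc(10) -> b = 2; heap: [0-1 ALLOC][2-11 ALLOC][12-47 FREE]
Op 3: a = realloc(a, 14) -> a = 12; heap: [0-1 FREE][2-11 ALLOC][12-25 ALLOC][26-47 FREE]
Op 4: c = malloc(15) -> c = 26; heap: [0-1 FREE][2-11 ALLOC][12-25 ALLOC][26-40 ALLOC][41-47 FREE]
Free blocks: [2 7] total_free=9 largest=7 -> 100*(9-7)/9 = 200/9 ≈ 22.222 -> rounds to 22

Answer: 22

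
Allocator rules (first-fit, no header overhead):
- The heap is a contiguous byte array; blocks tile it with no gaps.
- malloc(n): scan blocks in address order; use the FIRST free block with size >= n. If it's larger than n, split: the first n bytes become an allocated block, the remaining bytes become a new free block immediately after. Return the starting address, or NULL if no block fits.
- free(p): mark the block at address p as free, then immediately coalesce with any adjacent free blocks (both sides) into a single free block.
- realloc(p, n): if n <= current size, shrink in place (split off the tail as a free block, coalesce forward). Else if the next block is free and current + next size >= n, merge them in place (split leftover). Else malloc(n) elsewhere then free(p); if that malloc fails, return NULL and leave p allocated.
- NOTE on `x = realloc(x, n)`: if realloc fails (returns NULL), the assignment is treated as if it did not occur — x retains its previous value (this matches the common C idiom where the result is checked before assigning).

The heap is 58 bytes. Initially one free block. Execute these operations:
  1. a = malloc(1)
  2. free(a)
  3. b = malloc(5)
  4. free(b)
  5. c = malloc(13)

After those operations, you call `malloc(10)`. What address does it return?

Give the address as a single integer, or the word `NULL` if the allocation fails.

Op 1: a = malloc(1) -> a = 0; heap: [0-0 ALLOC][1-57 FREE]
Op 2: free(a) -> (freed a); heap: [0-57 FREE]
Op 3: b = malloc(5) -> b = 0; heap: [0-4 ALLOC][5-57 FREE]
Op 4: free(b) -> (freed b); heap: [0-57 FREE]
Op 5: c = malloc(13) -> c = 0; heap: [0-12 ALLOC][13-57 FREE]
malloc(10): first-fit scan over [0-12 ALLOC][13-57 FREE] -> 13

Answer: 13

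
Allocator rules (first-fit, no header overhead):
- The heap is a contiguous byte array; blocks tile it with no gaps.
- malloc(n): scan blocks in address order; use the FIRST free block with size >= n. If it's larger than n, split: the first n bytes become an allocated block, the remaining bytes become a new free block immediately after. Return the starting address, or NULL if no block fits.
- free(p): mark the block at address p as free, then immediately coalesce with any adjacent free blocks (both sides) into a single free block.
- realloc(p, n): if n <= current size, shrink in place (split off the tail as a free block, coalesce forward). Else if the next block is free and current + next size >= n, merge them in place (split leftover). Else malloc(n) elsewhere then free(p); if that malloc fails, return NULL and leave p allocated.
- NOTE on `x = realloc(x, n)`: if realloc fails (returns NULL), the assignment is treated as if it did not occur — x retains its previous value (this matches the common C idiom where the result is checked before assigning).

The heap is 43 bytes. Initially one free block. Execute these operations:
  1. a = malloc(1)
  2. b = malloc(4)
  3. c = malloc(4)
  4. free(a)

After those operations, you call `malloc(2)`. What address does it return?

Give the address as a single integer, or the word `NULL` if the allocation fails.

Answer: 9

Derivation:
Op 1: a = malloc(1) -> a = 0; heap: [0-0 ALLOC][1-42 FREE]
Op 2: b = malloc(4) -> b = 1; heap: [0-0 ALLOC][1-4 ALLOC][5-42 FREE]
Op 3: c = malloc(4) -> c = 5; heap: [0-0 ALLOC][1-4 ALLOC][5-8 ALLOC][9-42 FREE]
Op 4: free(a) -> (freed a); heap: [0-0 FREE][1-4 ALLOC][5-8 ALLOC][9-42 FREE]
malloc(2): first-fit scan over [0-0 FREE][1-4 ALLOC][5-8 ALLOC][9-42 FREE] -> 9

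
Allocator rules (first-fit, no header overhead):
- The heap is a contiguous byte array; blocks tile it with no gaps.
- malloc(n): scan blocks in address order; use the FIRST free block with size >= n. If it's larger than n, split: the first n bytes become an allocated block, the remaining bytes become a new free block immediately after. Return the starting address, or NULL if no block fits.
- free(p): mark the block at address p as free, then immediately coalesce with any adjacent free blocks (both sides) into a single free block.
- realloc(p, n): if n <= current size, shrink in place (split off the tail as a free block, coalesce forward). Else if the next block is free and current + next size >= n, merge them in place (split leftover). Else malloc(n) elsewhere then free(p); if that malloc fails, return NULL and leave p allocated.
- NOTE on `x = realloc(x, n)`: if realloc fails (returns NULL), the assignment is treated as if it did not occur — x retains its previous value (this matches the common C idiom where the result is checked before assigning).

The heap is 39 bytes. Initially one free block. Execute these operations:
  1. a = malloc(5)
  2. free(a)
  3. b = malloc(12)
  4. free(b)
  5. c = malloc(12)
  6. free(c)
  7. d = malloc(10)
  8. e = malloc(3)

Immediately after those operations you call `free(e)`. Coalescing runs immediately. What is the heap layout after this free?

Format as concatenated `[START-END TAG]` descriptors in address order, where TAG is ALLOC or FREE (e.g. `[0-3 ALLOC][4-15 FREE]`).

Answer: [0-9 ALLOC][10-38 FREE]

Derivation:
Op 1: a = malloc(5) -> a = 0; heap: [0-4 ALLOC][5-38 FREE]
Op 2: free(a) -> (freed a); heap: [0-38 FREE]
Op 3: b = malloc(12) -> b = 0; heap: [0-11 ALLOC][12-38 FREE]
Op 4: free(b) -> (freed b); heap: [0-38 FREE]
Op 5: c = malloc(12) -> c = 0; heap: [0-11 ALLOC][12-38 FREE]
Op 6: free(c) -> (freed c); heap: [0-38 FREE]
Op 7: d = malloc(10) -> d = 0; heap: [0-9 ALLOC][10-38 FREE]
Op 8: e = malloc(3) -> e = 10; heap: [0-9 ALLOC][10-12 ALLOC][13-38 FREE]
free(e): e = 10 -> block [10-12 ALLOC]; mark free, coalesce with adjacent free neighbors -> [0-9 ALLOC][10-38 FREE]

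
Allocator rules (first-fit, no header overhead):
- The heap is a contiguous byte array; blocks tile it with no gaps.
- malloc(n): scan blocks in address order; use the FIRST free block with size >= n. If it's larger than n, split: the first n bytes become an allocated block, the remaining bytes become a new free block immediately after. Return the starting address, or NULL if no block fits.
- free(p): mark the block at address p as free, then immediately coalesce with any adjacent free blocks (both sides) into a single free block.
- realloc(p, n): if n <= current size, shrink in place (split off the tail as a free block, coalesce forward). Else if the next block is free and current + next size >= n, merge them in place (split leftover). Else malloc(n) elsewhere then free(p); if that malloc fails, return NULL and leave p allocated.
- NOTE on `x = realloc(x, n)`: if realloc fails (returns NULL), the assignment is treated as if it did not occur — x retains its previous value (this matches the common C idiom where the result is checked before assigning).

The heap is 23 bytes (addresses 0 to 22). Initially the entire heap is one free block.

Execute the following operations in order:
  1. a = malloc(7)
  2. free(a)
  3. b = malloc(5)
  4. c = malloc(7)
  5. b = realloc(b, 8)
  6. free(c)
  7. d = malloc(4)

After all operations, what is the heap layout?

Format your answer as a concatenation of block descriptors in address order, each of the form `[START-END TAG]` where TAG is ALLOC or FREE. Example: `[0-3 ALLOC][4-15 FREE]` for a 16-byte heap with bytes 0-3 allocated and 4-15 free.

Answer: [0-3 ALLOC][4-11 FREE][12-19 ALLOC][20-22 FREE]

Derivation:
Op 1: a = malloc(7) -> a = 0; heap: [0-6 ALLOC][7-22 FREE]
Op 2: free(a) -> (freed a); heap: [0-22 FREE]
Op 3: b = malloc(5) -> b = 0; heap: [0-4 ALLOC][5-22 FREE]
Op 4: c = malloc(7) -> c = 5; heap: [0-4 ALLOC][5-11 ALLOC][12-22 FREE]
Op 5: b = realloc(b, 8) -> b = 12; heap: [0-4 FREE][5-11 ALLOC][12-19 ALLOC][20-22 FREE]
Op 6: free(c) -> (freed c); heap: [0-11 FREE][12-19 ALLOC][20-22 FREE]
Op 7: d = malloc(4) -> d = 0; heap: [0-3 ALLOC][4-11 FREE][12-19 ALLOC][20-22 FREE]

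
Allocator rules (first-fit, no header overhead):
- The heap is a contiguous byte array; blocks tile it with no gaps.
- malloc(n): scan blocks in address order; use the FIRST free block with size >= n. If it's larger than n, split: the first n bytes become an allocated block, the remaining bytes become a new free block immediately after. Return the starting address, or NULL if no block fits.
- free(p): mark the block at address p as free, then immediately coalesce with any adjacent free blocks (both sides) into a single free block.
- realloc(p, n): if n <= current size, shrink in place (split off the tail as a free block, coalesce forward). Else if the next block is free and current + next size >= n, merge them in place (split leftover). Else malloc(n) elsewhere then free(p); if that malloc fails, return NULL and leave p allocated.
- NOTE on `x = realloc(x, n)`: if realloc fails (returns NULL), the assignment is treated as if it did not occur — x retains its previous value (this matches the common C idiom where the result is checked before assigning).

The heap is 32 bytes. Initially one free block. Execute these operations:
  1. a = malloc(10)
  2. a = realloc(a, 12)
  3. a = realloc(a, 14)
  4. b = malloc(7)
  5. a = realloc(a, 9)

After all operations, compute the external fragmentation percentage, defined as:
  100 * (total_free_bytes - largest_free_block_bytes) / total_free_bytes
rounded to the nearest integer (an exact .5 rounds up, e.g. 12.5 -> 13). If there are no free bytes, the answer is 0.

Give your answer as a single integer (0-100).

Op 1: a = malloc(10) -> a = 0; heap: [0-9 ALLOC][10-31 FREE]
Op 2: a = realloc(a, 12) -> a = 0; heap: [0-11 ALLOC][12-31 FREE]
Op 3: a = realloc(a, 14) -> a = 0; heap: [0-13 ALLOC][14-31 FREE]
Op 4: b = malloc(7) -> b = 14; heap: [0-13 ALLOC][14-20 ALLOC][21-31 FREE]
Op 5: a = realloc(a, 9) -> a = 0; heap: [0-8 ALLOC][9-13 FREE][14-20 ALLOC][21-31 FREE]
Free blocks: [5 11] total_free=16 largest=11 -> 100*(16-11)/16 = 500/16 = 31.25 -> rounds to 31

Answer: 31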